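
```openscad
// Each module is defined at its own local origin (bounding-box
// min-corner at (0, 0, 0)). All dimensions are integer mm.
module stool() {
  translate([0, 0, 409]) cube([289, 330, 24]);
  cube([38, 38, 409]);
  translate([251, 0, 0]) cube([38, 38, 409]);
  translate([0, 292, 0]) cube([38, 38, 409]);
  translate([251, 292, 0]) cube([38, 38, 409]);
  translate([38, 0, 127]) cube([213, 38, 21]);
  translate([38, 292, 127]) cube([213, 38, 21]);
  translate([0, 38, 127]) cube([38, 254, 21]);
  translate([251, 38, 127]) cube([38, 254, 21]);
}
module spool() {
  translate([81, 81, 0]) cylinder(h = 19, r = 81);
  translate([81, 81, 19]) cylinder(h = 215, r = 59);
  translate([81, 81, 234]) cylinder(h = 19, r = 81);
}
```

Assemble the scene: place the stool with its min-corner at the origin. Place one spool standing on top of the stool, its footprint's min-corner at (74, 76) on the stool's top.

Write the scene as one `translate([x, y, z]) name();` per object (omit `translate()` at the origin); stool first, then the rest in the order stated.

stool();
translate([74, 76, 433]) spool();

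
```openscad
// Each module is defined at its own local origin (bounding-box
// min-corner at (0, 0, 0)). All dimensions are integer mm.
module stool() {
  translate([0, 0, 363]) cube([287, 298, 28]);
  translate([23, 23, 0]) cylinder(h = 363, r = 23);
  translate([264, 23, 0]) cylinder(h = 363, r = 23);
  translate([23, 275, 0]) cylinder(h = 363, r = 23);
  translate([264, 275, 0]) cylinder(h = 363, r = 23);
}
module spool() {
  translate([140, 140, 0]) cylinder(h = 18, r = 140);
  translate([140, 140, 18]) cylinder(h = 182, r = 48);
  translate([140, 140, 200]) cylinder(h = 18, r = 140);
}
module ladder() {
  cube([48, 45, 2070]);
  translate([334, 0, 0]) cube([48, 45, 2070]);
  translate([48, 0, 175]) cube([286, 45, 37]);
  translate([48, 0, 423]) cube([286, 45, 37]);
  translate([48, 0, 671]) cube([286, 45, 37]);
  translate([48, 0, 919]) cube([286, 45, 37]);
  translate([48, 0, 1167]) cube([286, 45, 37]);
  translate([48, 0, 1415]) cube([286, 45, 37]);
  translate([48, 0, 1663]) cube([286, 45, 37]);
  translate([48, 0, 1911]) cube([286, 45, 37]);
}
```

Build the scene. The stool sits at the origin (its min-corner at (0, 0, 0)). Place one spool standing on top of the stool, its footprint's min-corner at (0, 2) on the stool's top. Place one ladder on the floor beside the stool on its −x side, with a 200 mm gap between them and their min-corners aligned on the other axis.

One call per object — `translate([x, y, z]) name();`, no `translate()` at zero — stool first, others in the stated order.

stool();
translate([0, 2, 391]) spool();
translate([-582, 0, 0]) ladder();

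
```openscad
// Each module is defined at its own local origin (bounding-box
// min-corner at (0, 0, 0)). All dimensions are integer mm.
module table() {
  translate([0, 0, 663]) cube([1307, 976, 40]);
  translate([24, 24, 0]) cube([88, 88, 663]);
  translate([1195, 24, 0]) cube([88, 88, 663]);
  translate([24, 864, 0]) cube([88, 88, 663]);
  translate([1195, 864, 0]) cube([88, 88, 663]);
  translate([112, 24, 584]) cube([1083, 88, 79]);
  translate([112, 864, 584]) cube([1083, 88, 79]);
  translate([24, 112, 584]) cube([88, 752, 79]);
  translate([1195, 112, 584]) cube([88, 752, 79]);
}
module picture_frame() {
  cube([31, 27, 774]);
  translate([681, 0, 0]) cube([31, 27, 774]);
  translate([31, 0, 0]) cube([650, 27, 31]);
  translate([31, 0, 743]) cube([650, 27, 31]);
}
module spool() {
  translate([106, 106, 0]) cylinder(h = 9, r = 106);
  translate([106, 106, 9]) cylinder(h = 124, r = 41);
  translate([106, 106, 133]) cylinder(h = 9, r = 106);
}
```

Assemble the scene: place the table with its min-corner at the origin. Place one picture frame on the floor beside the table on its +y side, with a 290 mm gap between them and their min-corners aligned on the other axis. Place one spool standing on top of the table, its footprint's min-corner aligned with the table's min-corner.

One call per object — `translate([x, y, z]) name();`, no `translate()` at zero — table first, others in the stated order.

table();
translate([0, 1266, 0]) picture_frame();
translate([0, 0, 703]) spool();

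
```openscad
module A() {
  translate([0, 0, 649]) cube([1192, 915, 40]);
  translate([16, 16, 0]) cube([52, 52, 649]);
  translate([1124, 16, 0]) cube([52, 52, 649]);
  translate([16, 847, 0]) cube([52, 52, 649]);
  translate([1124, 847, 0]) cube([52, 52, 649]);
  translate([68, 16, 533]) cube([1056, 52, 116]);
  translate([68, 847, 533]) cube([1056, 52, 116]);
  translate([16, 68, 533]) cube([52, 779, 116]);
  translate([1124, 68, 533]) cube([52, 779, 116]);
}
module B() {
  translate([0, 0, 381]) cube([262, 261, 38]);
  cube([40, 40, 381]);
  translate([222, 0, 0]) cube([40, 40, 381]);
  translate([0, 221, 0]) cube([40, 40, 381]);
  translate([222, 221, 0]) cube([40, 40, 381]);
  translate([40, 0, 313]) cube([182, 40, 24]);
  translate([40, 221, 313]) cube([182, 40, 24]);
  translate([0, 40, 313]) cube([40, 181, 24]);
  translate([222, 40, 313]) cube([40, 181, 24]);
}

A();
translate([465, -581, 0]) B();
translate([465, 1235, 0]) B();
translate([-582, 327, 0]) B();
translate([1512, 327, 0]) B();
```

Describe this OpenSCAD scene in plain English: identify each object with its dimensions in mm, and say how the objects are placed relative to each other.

A is a table: top 1192 mm (x) × 915 mm (y), 40 mm thick, upper face at z = 689 mm, on four 52×52 mm square legs, each inset 16 mm from the nearest pair of top edges, running from z = 0 to the bottom of the top. Four apron rails, 52 mm thick and 116 mm tall, run between adjacent legs with their top edges flush with the underside of the top and their outer faces flush with the legs' outer faces.

B is a simple wooden stool: a rectangular seat 262 mm (x) by 261 mm (y), 38 mm thick, top face at z = 419 mm, on four square legs, each 40×40 mm in cross-section. The legs rest on z = 0, each flush with a corner of the seat. Four stretchers, 40 mm wide and 24 mm tall, connect adjacent legs with their undersides at z = 313 mm, each running between the inner faces of the legs it joins and aligned with the legs' outer faces on the other axis.

Four stools sit around the table at the −y, +y, −x, +x sides.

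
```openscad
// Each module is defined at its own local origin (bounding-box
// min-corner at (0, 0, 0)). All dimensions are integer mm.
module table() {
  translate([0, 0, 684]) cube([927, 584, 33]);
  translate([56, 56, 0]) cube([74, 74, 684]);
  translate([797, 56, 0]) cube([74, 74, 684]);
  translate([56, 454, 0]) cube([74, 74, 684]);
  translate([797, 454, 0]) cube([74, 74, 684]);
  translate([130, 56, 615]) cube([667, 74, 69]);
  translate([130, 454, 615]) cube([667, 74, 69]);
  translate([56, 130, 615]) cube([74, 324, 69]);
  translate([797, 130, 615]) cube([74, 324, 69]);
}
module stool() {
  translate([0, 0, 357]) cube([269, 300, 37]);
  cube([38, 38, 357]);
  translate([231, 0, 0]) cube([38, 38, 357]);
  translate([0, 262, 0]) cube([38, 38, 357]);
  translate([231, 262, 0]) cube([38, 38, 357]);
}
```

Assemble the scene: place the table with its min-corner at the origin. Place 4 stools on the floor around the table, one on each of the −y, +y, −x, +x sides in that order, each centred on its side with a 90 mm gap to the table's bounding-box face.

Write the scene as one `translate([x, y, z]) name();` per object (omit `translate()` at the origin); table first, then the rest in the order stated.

table();
translate([329, -390, 0]) stool();
translate([329, 674, 0]) stool();
translate([-359, 142, 0]) stool();
translate([1017, 142, 0]) stool();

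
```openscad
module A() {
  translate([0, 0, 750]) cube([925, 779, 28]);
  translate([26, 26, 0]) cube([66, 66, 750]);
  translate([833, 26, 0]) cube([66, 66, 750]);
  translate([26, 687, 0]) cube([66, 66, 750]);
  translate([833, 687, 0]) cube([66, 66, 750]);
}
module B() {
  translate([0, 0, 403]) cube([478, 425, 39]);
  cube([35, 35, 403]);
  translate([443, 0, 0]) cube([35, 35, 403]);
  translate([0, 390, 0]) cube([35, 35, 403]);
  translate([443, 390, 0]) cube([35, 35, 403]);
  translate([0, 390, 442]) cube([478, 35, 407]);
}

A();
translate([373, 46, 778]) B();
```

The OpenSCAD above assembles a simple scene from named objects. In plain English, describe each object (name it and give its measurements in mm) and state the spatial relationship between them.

A is a rectangular dining table. The top is 925×779×28 mm with its upper surface at z = 778 mm. It stands on four 66×66 mm square legs, each inset 26 mm from the nearest pair of top edges, running from the floor to the underside of the top.

B is a chair. The seat is a 478×425×39 mm slab with its top at z = 442 mm, on four 35×35 mm corner legs (flush with the seat edges, standing on z = 0). A flat backrest 35 mm thick, 407 mm tall, spans the full seat width and rises from the seat top along its +y edge, rear face flush with the rear of the seat.

The chair is on top of the table.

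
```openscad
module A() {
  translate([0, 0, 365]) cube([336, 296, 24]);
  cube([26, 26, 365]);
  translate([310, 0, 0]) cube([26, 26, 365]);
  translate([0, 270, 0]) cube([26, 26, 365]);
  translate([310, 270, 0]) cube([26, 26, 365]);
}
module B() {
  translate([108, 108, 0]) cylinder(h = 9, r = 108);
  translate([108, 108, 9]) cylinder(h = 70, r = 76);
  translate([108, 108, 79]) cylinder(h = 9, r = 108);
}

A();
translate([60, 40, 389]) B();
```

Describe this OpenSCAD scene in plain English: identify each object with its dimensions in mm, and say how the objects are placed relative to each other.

A is a four-legged stool. The seat is 336×296 mm, 24 mm thick, top at z = 389 mm. It stands on four square legs, each 26×26 mm in cross-section, from z = 0 to the seat underside, each flush with a corner of the seat.

B is a spool: two coaxial disc flanges of radius 108 mm and thickness 9 mm, joined by a core cylinder of radius 76 mm and height 70 mm. The lower flange rests on z = 0 and the three cylinders share a vertical axis.

The spool is on top of the stool, centred.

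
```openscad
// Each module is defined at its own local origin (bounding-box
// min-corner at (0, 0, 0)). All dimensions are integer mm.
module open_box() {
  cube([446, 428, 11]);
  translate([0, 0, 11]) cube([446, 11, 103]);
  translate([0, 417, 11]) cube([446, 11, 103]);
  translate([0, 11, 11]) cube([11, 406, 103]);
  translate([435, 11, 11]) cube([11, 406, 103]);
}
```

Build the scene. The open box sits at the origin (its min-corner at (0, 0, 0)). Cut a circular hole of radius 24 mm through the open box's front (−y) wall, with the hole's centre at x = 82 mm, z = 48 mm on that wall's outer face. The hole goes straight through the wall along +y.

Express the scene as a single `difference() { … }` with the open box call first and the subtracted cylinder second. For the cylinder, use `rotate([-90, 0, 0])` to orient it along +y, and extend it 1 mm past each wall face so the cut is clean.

difference() {
  open_box();
  translate([82, -1, 48]) rotate([-90, 0, 0]) cylinder(h = 13, r = 24);
}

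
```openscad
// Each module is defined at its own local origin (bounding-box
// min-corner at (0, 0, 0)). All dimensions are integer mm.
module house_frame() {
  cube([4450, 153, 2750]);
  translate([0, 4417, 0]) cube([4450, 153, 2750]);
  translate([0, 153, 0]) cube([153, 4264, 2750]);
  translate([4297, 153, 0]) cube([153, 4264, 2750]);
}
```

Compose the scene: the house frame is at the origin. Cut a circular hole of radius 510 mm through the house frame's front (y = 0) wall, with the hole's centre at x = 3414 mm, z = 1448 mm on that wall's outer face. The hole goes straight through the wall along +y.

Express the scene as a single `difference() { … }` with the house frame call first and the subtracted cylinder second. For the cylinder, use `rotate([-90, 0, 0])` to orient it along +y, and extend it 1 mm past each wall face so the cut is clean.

difference() {
  house_frame();
  translate([3414, -1, 1448]) rotate([-90, 0, 0]) cylinder(h = 155, r = 510);
}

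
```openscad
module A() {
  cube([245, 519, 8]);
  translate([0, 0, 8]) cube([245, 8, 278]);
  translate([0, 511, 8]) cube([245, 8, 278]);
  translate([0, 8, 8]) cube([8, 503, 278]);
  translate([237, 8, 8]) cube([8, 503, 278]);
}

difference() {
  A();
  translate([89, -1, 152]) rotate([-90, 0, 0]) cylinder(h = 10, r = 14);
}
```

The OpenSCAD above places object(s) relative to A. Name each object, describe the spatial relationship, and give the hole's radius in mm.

A is an open box. The open box has a circular hole through its front wall. The hole's radius is 14 mm.

The subtracted cylinder has r = 14 mm.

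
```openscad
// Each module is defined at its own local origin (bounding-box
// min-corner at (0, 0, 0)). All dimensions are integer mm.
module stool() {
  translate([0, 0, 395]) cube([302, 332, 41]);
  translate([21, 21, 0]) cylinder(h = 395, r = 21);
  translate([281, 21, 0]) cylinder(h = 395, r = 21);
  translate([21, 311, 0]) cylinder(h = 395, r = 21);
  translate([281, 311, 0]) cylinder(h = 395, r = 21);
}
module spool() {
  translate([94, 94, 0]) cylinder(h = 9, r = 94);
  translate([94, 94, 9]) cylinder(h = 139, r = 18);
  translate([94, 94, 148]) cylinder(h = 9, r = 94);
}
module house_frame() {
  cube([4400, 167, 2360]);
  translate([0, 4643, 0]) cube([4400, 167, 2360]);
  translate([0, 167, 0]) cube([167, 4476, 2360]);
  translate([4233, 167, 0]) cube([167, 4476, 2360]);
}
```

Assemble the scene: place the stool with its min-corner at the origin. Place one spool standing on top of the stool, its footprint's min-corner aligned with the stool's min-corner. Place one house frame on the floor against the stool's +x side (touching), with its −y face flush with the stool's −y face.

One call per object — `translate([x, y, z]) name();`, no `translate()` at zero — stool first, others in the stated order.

stool();
translate([0, 0, 436]) spool();
translate([302, 0, 0]) house_frame();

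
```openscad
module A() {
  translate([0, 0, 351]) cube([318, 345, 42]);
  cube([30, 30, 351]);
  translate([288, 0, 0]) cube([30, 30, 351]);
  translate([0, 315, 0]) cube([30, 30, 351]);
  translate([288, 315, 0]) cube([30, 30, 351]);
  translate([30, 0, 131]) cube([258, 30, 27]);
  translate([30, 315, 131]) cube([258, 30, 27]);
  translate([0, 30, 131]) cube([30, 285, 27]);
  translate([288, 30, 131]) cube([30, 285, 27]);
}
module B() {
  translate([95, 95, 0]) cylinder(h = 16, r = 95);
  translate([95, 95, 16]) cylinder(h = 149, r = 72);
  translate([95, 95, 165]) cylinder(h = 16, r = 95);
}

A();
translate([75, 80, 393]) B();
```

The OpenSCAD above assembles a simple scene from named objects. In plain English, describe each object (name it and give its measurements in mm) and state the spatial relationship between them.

A is a four-legged stool. The seat is 318×345 mm, 42 mm thick, top at z = 393 mm. It stands on four square legs, each 30×30 mm in cross-section, from z = 0 to the seat underside, each flush with a corner of the seat. Four stretchers, 30 mm wide and 27 mm tall, connect adjacent legs with their undersides at z = 131 mm, each running between the inner faces of the legs it joins and aligned with the legs' outer faces on the other axis.

B is a spool: two coaxial disc flanges of radius 95 mm and thickness 16 mm, joined by a core cylinder of radius 72 mm and height 149 mm. The lower flange rests on z = 0 and the three cylinders share a vertical axis.

The spool is on top of the stool.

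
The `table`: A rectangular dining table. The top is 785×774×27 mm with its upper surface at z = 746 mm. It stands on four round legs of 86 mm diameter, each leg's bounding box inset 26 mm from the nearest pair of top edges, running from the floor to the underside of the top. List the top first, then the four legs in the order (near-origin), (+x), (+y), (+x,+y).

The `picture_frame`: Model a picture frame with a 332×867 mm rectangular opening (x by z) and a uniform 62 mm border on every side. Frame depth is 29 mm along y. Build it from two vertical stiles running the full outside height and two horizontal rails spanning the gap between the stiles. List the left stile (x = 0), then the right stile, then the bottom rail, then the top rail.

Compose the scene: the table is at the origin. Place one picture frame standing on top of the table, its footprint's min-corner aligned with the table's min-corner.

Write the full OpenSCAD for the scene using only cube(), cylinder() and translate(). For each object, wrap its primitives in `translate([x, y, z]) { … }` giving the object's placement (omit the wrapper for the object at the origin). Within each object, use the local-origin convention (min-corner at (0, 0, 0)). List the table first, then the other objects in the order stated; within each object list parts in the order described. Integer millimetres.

translate([0, 0, 719]) cube([785, 774, 27]);
translate([69, 69, 0]) cylinder(h = 719, r = 43);
translate([716, 69, 0]) cylinder(h = 719, r = 43);
translate([69, 705, 0]) cylinder(h = 719, r = 43);
translate([716, 705, 0]) cylinder(h = 719, r = 43);
translate([0, 0, 746]) {
  cube([62, 29, 991]);
  translate([394, 0, 0]) cube([62, 29, 991]);
  translate([62, 0, 0]) cube([332, 29, 62]);
  translate([62, 0, 929]) cube([332, 29, 62]);
}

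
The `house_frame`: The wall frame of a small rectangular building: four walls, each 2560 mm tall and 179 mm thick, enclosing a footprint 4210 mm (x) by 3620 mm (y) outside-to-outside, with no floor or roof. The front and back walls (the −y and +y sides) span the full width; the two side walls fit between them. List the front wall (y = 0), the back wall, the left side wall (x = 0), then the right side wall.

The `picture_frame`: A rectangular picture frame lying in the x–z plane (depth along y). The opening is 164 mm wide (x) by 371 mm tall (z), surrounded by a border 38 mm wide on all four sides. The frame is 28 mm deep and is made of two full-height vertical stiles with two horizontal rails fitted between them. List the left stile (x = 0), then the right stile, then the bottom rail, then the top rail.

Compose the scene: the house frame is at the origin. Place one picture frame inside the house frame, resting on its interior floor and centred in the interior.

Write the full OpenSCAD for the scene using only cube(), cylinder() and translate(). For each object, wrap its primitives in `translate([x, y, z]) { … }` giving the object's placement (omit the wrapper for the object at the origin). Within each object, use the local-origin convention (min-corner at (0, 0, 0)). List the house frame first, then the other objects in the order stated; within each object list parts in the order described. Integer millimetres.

cube([4210, 179, 2560]);
translate([0, 3441, 0]) cube([4210, 179, 2560]);
translate([0, 179, 0]) cube([179, 3262, 2560]);
translate([4031, 179, 0]) cube([179, 3262, 2560]);
translate([1985, 1796, 0]) {
  cube([38, 28, 447]);
  translate([202, 0, 0]) cube([38, 28, 447]);
  translate([38, 0, 0]) cube([164, 28, 38]);
  translate([38, 0, 409]) cube([164, 28, 38]);
}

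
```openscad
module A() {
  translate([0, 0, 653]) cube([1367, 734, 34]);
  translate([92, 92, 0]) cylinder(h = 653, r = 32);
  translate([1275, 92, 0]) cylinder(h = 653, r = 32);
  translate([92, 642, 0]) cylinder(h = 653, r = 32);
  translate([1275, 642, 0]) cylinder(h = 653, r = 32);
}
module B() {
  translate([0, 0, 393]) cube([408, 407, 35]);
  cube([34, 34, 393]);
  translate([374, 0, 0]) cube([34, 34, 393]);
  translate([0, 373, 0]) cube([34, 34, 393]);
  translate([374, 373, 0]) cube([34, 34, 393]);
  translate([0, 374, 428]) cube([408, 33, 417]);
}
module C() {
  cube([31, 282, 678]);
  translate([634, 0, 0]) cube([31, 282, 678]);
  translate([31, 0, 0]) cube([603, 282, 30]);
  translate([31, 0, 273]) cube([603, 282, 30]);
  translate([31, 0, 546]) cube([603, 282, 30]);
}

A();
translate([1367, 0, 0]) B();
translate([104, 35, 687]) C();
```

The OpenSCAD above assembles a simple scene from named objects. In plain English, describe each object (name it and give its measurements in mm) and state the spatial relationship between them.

A is a table: top 1367 mm (x) × 734 mm (y), 34 mm thick, upper face at z = 687 mm, on four round legs of 64 mm diameter, each leg's bounding box inset 60 mm from the nearest pair of top edges, running from z = 0 to the bottom of the top.

B is a chair. The seat is a 408×407×35 mm slab with its top at z = 428 mm, on four 34×34 mm corner legs (flush with the seat edges, standing on z = 0). A flat backrest 33 mm thick, 417 mm tall, spans the full seat width and rises from the seat top along its +y edge, rear face flush with the rear of the seat.

C is an open bookshelf. Two side panels, each 31 mm thick, 282 mm deep and 678 mm tall, stand 665 mm apart (outside-to-outside). Between them sit 3 shelves, each 30 mm thick and 282 mm deep, spanning the full gap between the sides. The bottom shelf rests on the floor (its underside at z = 0) and the clear gap between one shelf's top and the next shelf's underside is 243 mm.

The chair is against the table's +x side, with their −y faces flush. The bookshelf is on top of the table.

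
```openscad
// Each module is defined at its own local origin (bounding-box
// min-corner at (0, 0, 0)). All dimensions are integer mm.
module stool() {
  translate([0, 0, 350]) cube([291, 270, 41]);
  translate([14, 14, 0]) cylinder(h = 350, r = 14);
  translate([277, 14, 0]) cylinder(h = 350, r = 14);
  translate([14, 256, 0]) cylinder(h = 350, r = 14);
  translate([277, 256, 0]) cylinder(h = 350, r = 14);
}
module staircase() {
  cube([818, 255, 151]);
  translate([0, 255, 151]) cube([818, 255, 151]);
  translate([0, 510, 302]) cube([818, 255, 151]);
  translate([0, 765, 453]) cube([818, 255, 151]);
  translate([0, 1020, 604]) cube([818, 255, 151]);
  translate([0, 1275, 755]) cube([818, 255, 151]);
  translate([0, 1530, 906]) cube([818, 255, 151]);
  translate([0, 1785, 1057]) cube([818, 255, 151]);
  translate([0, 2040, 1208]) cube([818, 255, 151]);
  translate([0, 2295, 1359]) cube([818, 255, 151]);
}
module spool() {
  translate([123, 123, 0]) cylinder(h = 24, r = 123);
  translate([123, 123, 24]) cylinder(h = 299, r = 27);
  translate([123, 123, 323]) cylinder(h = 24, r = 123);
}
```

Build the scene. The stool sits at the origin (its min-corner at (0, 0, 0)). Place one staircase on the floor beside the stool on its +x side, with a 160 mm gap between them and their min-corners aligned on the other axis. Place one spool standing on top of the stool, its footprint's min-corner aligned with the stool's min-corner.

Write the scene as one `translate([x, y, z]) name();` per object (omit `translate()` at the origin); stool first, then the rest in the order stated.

stool();
translate([451, 0, 0]) staircase();
translate([0, 0, 391]) spool();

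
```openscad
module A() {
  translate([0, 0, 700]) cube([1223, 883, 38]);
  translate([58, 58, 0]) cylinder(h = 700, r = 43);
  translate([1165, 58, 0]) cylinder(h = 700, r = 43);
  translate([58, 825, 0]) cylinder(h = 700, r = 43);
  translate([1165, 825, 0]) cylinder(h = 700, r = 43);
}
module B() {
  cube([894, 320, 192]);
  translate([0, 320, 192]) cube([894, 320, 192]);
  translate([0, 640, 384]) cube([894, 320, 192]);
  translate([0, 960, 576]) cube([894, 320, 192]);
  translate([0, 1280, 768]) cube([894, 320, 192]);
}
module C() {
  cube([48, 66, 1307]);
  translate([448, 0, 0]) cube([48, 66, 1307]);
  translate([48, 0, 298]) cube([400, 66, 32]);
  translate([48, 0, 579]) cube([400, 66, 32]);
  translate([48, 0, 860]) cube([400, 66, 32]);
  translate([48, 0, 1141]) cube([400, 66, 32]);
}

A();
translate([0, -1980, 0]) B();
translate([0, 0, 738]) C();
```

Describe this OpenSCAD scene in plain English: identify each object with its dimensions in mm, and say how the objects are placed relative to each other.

A is a table: top 1223 mm (x) × 883 mm (y), 38 mm thick, upper face at z = 738 mm, on four round legs of 86 mm diameter, each leg's bounding box inset 15 mm from the nearest pair of top edges, running from z = 0 to the bottom of the top.

B is a run of 5 identical solid stair steps. Each tread is 894×320 mm and each step block is 192 mm high. Step 1 rests on the floor; step k is offset from step 1 by (k−1)×320 mm in y and (k−1)×192 mm in z.

C is a wooden ladder with two side rails of 48×66 mm section and 1307 mm height, set 496 mm apart overall. Between them run 4 rectangular rungs (66 mm deep, 32 mm thick), front faces flush with the rails' −y face. The bottom of the first rung is 298 mm above the floor and each subsequent rung is 281 mm higher than the one below.

The staircase is on the floor beside the table on its −y side. The ladder is on top of the table.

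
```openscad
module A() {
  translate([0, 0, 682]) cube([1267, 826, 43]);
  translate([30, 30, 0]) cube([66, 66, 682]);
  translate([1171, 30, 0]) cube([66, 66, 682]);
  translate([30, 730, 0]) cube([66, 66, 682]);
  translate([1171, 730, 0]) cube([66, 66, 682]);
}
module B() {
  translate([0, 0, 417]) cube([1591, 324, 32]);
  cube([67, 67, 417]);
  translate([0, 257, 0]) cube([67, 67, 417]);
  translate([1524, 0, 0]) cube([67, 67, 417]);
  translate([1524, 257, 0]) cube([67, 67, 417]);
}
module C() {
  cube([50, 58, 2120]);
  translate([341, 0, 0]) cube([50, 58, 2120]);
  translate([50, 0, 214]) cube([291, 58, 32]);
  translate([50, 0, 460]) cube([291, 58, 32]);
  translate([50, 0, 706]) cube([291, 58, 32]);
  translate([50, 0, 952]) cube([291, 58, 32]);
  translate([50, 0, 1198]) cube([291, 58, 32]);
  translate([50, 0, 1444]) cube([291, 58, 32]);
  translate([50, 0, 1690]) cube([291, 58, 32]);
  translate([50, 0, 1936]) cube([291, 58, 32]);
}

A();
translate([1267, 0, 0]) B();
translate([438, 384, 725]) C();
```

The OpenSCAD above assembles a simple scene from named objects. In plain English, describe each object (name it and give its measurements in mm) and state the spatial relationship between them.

A is a table with a 1267×826 mm rectangular top, 43 mm thick, top surface at z = 725 mm, supported by four 66×66 mm square legs, each inset 30 mm from the nearest pair of top edges, running from the floor.

B is a bench: a 1591×324 mm seat slab, 32 mm thick, top at z = 449 mm, on four 67×67 mm square legs flush with the seat corners and standing on z = 0.

C is a straight ladder. Two 50×58 mm vertical rails, 2120 mm tall, stand 391 mm apart (outside-to-outside) with their front faces coplanar on the −y side. 8 rungs, each 58 mm deep and 32 mm tall, span between the inner faces of the rails, front faces flush with the rails. The lowest rung's underside is at z = 214 mm and rungs are spaced 246 mm apart (underside to underside).

The bench is against the table's +x side, with their −y faces flush. The ladder is on top of the table, centred.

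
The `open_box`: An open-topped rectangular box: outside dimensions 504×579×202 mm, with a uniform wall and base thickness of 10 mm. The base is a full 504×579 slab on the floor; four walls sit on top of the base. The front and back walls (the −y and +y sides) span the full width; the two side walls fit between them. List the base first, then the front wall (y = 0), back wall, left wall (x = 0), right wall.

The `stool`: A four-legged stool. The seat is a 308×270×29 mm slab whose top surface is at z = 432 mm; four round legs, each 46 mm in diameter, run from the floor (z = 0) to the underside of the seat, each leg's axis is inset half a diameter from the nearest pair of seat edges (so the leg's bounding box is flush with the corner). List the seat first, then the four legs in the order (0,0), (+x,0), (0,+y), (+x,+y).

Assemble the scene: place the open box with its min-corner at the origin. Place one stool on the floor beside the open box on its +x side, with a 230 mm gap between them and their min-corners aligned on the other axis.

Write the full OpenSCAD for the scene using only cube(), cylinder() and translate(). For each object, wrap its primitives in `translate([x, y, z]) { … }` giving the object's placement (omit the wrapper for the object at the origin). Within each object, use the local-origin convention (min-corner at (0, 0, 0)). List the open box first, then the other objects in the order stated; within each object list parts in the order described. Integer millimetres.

cube([504, 579, 10]);
translate([0, 0, 10]) cube([504, 10, 192]);
translate([0, 569, 10]) cube([504, 10, 192]);
translate([0, 10, 10]) cube([10, 559, 192]);
translate([494, 10, 10]) cube([10, 559, 192]);
translate([734, 0, 0]) {
  translate([0, 0, 403]) cube([308, 270, 29]);
  translate([23, 23, 0]) cylinder(h = 403, r = 23);
  translate([285, 23, 0]) cylinder(h = 403, r = 23);
  translate([23, 247, 0]) cylinder(h = 403, r = 23);
  translate([285, 247, 0]) cylinder(h = 403, r = 23);
}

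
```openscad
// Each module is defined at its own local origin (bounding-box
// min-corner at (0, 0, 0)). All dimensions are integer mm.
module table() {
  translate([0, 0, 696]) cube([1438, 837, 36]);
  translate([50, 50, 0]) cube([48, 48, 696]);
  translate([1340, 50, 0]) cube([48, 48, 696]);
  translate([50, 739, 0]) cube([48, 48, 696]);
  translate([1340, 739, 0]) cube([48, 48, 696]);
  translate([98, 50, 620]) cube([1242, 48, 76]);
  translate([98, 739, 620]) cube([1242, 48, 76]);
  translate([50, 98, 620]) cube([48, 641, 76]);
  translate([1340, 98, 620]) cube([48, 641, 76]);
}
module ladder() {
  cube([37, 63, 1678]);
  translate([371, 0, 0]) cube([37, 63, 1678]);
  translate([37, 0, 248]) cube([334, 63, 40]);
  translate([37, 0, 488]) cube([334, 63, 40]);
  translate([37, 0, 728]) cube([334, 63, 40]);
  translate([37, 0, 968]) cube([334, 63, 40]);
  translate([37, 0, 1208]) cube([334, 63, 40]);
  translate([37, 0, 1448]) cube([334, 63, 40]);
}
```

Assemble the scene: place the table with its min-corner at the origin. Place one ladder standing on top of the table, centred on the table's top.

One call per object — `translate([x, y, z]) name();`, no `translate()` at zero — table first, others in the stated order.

table();
translate([515, 387, 732]) ladder();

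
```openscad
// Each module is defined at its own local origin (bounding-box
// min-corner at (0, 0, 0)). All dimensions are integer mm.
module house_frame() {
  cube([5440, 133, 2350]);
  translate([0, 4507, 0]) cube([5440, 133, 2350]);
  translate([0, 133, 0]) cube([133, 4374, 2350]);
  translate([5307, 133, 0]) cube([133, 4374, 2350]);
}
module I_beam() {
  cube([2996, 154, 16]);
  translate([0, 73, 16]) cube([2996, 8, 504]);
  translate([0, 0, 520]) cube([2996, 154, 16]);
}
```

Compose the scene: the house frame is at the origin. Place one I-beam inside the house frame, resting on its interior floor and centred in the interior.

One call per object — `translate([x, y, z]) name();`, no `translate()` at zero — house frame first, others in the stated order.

house_frame();
translate([1222, 2243, 0]) I_beam();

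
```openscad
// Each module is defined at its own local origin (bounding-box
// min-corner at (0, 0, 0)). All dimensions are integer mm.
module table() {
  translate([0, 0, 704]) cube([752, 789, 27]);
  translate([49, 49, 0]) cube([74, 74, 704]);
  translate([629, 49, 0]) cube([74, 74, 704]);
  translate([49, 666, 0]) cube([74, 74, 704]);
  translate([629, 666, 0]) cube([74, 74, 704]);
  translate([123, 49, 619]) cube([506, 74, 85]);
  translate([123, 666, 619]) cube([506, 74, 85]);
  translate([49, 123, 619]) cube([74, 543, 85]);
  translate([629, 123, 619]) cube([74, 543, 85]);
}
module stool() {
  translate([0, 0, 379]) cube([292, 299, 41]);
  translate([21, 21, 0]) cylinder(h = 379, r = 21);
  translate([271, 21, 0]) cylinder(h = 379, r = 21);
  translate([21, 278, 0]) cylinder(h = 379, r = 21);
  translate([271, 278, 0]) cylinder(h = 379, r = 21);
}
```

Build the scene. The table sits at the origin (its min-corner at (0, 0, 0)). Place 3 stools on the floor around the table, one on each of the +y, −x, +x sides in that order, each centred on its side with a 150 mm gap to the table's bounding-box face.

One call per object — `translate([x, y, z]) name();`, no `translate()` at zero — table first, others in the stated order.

table();
translate([230, 939, 0]) stool();
translate([-442, 245, 0]) stool();
translate([902, 245, 0]) stool();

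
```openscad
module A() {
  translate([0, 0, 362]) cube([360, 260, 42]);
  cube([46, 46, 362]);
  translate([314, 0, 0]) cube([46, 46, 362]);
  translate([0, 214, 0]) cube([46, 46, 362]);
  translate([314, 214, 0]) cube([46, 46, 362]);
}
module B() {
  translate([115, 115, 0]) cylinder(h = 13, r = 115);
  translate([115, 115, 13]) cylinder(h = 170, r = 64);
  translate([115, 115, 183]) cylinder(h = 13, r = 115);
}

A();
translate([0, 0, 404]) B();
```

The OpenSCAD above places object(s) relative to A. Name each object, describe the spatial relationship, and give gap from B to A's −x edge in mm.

The spool's min-x is at 0; the stool's min-x is 0; gap = 0 mm.

A is a stool. B is a spool. The spool is on top of the stool. The gap from the spool to the stool's −x edge is 0 mm.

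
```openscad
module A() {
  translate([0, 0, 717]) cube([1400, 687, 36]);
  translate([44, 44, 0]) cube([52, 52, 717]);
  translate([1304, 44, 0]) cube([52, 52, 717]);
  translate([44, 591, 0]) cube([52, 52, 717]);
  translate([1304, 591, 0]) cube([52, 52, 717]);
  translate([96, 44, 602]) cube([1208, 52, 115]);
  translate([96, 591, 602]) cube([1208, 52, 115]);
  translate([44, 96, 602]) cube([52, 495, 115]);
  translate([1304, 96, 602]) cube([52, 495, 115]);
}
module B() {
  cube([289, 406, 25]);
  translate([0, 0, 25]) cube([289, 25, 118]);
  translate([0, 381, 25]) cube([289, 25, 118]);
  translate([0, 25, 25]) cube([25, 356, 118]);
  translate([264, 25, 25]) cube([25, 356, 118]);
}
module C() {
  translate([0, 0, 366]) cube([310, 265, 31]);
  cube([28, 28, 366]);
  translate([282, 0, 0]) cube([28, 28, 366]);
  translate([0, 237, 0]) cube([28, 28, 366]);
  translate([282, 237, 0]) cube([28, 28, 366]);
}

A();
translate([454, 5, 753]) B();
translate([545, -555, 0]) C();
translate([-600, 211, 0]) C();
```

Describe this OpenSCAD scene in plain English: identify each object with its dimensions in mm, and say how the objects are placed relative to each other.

A is a table with a 1400×687 mm rectangular top, 36 mm thick, top surface at z = 753 mm, supported by four 52×52 mm square legs, each inset 44 mm from the nearest pair of top edges, running from the floor. Four apron rails, 52 mm thick and 115 mm tall, run between adjacent legs with their top edges flush with the underside of the top and their outer faces flush with the legs' outer faces.

B is an open storage box with external size 289×406×143 mm and wall thickness 25 mm (the base is also 25 mm thick). The base covers the whole footprint; the four walls stand on the base, with the y-facing walls full-width and the x-facing walls fitting between their inner faces.

C is a four-legged stool. The seat is a 310×265×31 mm slab whose top surface is at z = 397 mm; four square legs, each 28×28 mm in cross-section, run from the floor (z = 0) to the underside of the seat, each flush with a corner of the seat.

The open box is on top of the table. Two stools sit around the table at the −y, −x sides.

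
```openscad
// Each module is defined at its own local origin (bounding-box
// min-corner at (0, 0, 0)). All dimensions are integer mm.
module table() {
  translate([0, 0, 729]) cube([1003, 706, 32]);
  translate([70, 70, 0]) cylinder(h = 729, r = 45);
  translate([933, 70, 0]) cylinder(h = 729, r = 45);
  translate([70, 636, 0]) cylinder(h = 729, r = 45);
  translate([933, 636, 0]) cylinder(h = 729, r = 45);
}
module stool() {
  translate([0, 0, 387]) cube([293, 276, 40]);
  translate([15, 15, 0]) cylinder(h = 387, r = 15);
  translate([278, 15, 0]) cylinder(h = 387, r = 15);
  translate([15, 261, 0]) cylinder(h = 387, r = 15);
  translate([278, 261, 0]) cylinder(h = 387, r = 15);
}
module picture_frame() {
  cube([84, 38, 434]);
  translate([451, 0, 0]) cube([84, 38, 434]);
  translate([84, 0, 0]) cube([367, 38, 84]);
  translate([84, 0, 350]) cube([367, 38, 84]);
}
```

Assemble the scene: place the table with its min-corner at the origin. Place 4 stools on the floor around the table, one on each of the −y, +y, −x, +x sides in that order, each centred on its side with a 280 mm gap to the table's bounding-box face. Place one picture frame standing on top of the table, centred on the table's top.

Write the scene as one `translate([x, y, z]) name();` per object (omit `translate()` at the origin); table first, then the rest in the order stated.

table();
translate([355, -556, 0]) stool();
translate([355, 986, 0]) stool();
translate([-573, 215, 0]) stool();
translate([1283, 215, 0]) stool();
translate([234, 334, 761]) picture_frame();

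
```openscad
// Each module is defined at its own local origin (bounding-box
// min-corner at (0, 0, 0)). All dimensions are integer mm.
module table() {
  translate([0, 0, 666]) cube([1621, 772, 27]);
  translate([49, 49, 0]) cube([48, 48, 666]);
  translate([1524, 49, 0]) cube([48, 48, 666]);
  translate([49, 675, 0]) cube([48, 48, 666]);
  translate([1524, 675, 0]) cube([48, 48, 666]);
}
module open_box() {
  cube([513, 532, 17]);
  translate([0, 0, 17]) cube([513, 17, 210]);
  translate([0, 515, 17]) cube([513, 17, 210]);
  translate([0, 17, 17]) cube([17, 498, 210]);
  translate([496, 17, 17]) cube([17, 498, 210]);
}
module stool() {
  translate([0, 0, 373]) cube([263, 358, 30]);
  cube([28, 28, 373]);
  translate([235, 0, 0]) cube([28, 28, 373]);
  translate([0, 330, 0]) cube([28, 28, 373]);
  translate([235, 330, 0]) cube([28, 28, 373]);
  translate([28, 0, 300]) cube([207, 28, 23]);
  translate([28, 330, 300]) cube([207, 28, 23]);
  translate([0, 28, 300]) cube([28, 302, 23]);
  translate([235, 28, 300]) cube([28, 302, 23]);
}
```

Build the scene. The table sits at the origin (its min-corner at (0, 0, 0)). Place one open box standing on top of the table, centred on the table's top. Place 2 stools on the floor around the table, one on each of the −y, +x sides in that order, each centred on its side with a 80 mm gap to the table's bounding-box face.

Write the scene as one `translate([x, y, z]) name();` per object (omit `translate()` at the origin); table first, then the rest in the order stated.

table();
translate([554, 120, 693]) open_box();
translate([679, -438, 0]) stool();
translate([1701, 207, 0]) stool();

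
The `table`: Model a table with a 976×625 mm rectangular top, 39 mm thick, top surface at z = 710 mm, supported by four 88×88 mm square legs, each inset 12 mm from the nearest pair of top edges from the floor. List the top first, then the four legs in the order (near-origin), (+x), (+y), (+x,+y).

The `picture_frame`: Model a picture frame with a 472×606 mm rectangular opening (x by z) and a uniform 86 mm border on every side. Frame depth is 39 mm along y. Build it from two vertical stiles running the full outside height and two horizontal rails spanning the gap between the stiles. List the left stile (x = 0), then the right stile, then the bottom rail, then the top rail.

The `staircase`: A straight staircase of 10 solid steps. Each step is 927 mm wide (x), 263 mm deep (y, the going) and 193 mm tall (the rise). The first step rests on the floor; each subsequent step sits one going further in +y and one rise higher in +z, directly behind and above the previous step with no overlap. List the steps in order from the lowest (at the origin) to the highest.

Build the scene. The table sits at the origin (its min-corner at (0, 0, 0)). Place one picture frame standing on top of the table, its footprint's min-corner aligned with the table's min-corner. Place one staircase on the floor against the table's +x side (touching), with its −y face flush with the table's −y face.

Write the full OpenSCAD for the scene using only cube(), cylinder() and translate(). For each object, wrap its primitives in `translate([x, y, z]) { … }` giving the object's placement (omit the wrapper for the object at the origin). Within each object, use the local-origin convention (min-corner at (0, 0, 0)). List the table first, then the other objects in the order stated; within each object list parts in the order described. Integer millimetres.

translate([0, 0, 671]) cube([976, 625, 39]);
translate([12, 12, 0]) cube([88, 88, 671]);
translate([876, 12, 0]) cube([88, 88, 671]);
translate([12, 525, 0]) cube([88, 88, 671]);
translate([876, 525, 0]) cube([88, 88, 671]);
translate([0, 0, 710]) {
  cube([86, 39, 778]);
  translate([558, 0, 0]) cube([86, 39, 778]);
  translate([86, 0, 0]) cube([472, 39, 86]);
  translate([86, 0, 692]) cube([472, 39, 86]);
}
translate([976, 0, 0]) {
  cube([927, 263, 193]);
  translate([0, 263, 193]) cube([927, 263, 193]);
  translate([0, 526, 386]) cube([927, 263, 193]);
  translate([0, 789, 579]) cube([927, 263, 193]);
  translate([0, 1052, 772]) cube([927, 263, 193]);
  translate([0, 1315, 965]) cube([927, 263, 193]);
  translate([0, 1578, 1158]) cube([927, 263, 193]);
  translate([0, 1841, 1351]) cube([927, 263, 193]);
  translate([0, 2104, 1544]) cube([927, 263, 193]);
  translate([0, 2367, 1737]) cube([927, 263, 193]);
}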